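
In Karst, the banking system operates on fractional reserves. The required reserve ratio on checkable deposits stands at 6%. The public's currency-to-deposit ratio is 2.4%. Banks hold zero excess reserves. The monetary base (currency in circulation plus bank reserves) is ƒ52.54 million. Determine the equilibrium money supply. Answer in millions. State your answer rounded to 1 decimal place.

The money multiplier is m = (1 + c) / (rr + c) = (1 + 0.024) / (0.06 + 0.024) ≈ 12.1905.
So M = m × MB = 12.1905 × 52.54 ≈ 640.4889 million.

ƒ640.5 million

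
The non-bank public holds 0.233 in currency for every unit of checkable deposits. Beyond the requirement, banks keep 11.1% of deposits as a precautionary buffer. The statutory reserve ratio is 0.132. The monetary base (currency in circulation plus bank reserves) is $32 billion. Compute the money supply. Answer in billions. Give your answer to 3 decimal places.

The money multiplier is m = (1 + c) / (rr + e + c) = (1 + 0.233) / (0.132 + 0.111 + 0.233) ≈ 2.590336.
So M = m × MB = 2.590336 × 32 ≈ 82.8908 billion.

$82.891 billion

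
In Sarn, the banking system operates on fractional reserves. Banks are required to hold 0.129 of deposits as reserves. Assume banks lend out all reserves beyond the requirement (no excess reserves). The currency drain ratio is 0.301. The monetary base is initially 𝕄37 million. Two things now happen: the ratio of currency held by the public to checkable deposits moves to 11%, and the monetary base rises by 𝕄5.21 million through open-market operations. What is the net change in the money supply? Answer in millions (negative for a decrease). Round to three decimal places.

Before: m₁ = (1 + 0.301) / (0.129 + 0.301) ≈ 3.025581, MB₁ = 37, so M₁ = 3.025581 × 37 ≈ 111.9465 million.
After: m₂ = (1 + 0.11) / (0.129 + 0.11) ≈ 4.644351, MB₂ = 37 + 5.21 = 42.21, so M₂ = 4.644351 × 42.21 ≈ 196.0381 million.
ΔM = M₂ − M₁ = 196.0381 − 111.9465 = 84.0916 million.

𝕄84.092 million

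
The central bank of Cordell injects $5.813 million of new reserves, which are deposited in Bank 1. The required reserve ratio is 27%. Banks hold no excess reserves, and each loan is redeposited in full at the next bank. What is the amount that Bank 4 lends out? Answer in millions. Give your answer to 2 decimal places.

Each bank lends a fraction (1 − rr) = 0.7300 of the deposit it receives, so Bank 4 receives 5.813·0.7300^3 and lends 5.813·0.7300^4 ≈ 1.6508 million.

$1.65 million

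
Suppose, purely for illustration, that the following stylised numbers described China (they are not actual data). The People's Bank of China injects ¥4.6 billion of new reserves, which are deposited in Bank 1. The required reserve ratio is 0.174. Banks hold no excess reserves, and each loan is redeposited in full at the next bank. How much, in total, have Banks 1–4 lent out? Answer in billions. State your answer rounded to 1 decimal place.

Bank i lends (1 − rr)^i of the original deposit: Bank 1 lends 4.6·0.8260 = 3.7996, Bank 2 lends 4.6·0.8260² ≈ 3.1385, and so on.
Summing a geometric series: total = 4.6·[0.8260·(1 − 0.8260^4) / (1 − 0.8260)] ≈ 11.6717 billion.

¥11.7 billion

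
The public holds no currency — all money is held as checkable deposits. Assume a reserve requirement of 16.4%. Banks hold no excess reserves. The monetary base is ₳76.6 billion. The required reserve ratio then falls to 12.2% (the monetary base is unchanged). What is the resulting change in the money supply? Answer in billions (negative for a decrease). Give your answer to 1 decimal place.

Initially m₁ = 1 / (0.164) ≈ 6.0976, so M₁ = 6.0976 × 76.6 ≈ 467.0762 billion.
After the change m₂ = 1 / (0.122) ≈ 8.1967, so M₂ = 8.1967 × 76.6 ≈ 627.8672 billion.
ΔM = M₂ − M₁ = 627.8672 − 467.0762 = 160.791 billion.

₳160.8 billion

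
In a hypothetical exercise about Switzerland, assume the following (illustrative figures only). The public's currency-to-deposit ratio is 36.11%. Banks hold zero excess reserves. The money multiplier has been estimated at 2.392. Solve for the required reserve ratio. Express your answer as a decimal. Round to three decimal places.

Using m = 2.392. Since m = (1 + c)/(c + rr + e), the denominator satisfies c + rr + e = (1 + c)/m = (1 + 0.3611) / 2.392 ≈ 0.569022.
With c = 0.3611 and e = 0, the required reserve ratio is 0.569022 − 0.3611 − 0 = 0.207922.

0.208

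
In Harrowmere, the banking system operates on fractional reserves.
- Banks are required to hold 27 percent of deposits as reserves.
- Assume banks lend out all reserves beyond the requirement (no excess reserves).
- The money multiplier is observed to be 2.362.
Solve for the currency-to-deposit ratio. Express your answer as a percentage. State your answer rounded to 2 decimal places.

26.60%

Using m = 2.362. From m = (1 + c)/(c + rr + e), rearranging gives 1 + c = m·(c + rr + e), so c·(1 − m) = m·(rr + e) − 1.
Hence c = [m·(rr + e) − 1]/(1 − m) = [2.362 × (0.27 + 0) − 1] / (1 − 2.362) ≈ 0.265977.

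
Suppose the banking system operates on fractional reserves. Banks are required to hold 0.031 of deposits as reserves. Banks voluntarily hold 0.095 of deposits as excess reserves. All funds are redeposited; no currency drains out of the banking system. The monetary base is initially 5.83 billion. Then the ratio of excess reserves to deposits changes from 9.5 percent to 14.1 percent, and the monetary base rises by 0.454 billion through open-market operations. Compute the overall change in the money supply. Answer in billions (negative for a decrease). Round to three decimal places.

Before: m₁ = 1 / (0.031 + 0.095) ≈ 7.93651, MB₁ = 5.83, so M₁ = 7.93651 × 5.83 ≈ 46.2699 billion.
After: m₂ = 1 / (0.031 + 0.141) ≈ 5.81395, MB₂ = 5.83 + 0.454 = 6.284, so M₂ = 5.81395 × 6.284 ≈ 36.5349 billion.
ΔM = M₂ − M₁ = 36.5349 − 46.2699 = -9.735 billion.

-9.735 billion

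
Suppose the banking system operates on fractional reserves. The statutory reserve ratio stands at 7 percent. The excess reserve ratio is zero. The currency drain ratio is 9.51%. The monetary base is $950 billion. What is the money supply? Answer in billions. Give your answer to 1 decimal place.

The money multiplier is m = (1 + c) / (rr + c) = (1 + 0.0951) / (0.07 + 0.0951) ≈ 6.63295.
So M = m × MB = 6.63295 × 950 = 6301.3025 billion.

$6301.3 billion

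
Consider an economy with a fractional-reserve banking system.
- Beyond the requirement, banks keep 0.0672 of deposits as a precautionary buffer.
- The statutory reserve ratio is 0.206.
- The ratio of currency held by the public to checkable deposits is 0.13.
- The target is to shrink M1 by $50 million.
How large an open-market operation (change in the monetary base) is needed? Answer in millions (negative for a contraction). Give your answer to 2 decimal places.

The money multiplier is m = (1 + c) / (rr + e + c) = (1 + 0.13) / (0.206 + 0.0672 + 0.13) ≈ 2.80258.
ΔMB = ΔM / m = (−50) / 2.80258 ≈ -17.8407 million.

-17.84 million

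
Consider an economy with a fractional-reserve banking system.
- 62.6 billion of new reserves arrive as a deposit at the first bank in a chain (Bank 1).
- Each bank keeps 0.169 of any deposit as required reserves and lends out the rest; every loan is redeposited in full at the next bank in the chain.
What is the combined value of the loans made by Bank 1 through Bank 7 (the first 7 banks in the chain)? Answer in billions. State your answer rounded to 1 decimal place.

223.6 billion

Bank i lends (1 − rr)^i of the original deposit: Bank 1 lends 62.6·0.8310 = 52.0206, Bank 2 lends 62.6·0.8310² ≈ 43.2291, and so on.
Summing a geometric series: total = 62.6·[0.8310·(1 − 0.8310^7) / (1 − 0.8310)] ≈ 223.5786 billion.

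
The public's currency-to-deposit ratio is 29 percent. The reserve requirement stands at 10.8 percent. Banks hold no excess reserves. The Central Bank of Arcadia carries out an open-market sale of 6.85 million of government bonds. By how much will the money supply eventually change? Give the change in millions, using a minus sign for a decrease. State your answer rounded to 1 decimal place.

-22.2 million

The money multiplier is m = (1 + c) / (rr + c) = (1 + 0.29) / (0.108 + 0.29) ≈ 3.2412.
The sale removes 6.85 million of base, so ΔM = m × ΔMB = 3.2412 × (−6.85) ≈ -22.2022 million.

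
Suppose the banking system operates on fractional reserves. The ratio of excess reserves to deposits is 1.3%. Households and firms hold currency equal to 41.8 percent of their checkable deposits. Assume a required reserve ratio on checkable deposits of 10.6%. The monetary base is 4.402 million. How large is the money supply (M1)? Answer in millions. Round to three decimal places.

11.624 million

The money multiplier is m = (1 + c) / (rr + e + c) = (1 + 0.418) / (0.106 + 0.013 + 0.418) ≈ 2.64060.
So M = m × MB = 2.64060 × 4.402 ≈ 11.6239 million.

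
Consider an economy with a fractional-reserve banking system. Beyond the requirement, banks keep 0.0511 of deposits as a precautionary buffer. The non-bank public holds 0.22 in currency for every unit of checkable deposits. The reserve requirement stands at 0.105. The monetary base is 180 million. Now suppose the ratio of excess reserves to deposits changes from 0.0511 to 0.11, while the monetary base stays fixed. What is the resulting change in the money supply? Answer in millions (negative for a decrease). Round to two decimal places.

Initially m₁ = (1 + 0.22) / (0.105 + 0.0511 + 0.22) ≈ 3.243818, so M₁ = 3.243818 × 180 ≈ 583.8872 million.
After the change m₂ = (1 + 0.22) / (0.105 + 0.11 + 0.22) ≈ 2.804598, so M₂ = 2.804598 × 180 ≈ 504.8276 million.
ΔM = M₂ − M₁ = 504.8276 − 583.8872 = -79.0596 million.

-79.06 million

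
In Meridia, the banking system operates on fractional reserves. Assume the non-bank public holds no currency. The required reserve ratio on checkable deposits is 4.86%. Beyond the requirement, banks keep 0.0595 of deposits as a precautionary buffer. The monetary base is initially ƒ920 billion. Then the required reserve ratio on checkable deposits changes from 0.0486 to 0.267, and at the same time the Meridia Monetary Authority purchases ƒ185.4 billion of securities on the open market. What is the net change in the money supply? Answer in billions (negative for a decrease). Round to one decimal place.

Before: m₁ = 1 / (0.0486 + 0.0595) ≈ 9.250694, MB₁ = 920, so M₁ = 9.250694 × 920 ≈ 8510.6385 billion.
After: m₂ = 1 / (0.267 + 0.0595) ≈ 3.062787, MB₂ = 920 + 185.4 = 1105.4, so M₂ = 3.062787 × 1105.4 ≈ 3385.6047 billion.
ΔM = M₂ − M₁ = 3385.6047 − 8510.6385 = -5125.0338 billion.

-5125.0 billion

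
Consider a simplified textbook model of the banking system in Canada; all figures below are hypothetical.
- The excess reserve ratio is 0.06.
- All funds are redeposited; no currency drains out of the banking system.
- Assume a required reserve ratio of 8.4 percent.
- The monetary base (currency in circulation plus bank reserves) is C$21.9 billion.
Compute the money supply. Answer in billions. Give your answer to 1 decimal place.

C$152.1 billion

The money multiplier is m = 1 / (rr + e) = 1 / (0.084 + 0.06) ≈ 6.9444.
So M = m × MB = 6.9444 × 21.9 ≈ 152.0824 billion.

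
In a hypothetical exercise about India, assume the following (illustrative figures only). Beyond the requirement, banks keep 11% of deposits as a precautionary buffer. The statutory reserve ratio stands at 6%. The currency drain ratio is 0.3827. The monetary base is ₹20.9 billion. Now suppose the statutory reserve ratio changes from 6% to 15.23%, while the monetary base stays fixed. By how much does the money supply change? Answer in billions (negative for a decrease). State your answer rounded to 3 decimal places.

Initially m₁ = (1 + 0.3827) / (0.06 + 0.11 + 0.3827) ≈ 2.501719, so M₁ = 2.501719 × 20.9 ≈ 52.2859 billion.
After the change m₂ = (1 + 0.3827) / (0.1523 + 0.11 + 0.3827) ≈ 2.143721, so M₂ = 2.143721 × 20.9 ≈ 44.8038 billion.
ΔM = M₂ − M₁ = 44.8038 − 52.2859 = -7.4821 billion.

-7.482 billion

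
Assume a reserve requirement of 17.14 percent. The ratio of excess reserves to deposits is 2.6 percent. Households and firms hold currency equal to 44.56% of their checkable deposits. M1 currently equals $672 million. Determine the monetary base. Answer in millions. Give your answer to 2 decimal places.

$298.90 million

The money multiplier is m = (1 + c) / (rr + e + c) = (1 + 0.4456) / (0.1714 + 0.026 + 0.4456) ≈ 2.248212.
MB = M / m = 672 / 2.248212 ≈ 298.9042 million.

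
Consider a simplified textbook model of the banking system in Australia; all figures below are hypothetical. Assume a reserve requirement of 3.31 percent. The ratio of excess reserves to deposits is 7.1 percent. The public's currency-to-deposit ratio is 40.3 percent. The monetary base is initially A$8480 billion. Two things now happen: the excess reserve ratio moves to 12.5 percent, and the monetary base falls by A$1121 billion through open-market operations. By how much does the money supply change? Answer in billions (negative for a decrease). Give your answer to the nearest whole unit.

Before: m₁ = (1 + 0.403) / (0.0331 + 0.071 + 0.403) ≈ 2.76671, MB₁ = 8480, so M₁ = 2.76671 × 8480 = 23461.7008 billion.
After: m₂ = (1 + 0.403) / (0.0331 + 0.125 + 0.403) ≈ 2.50045, MB₂ = 8480 − 1121 = 7359, so M₂ = 2.50045 × 7359 ≈ 18400.8115 billion.
ΔM = M₂ − M₁ = 18400.8115 − 23461.7008 = -5060.8893 billion.

-5061 billion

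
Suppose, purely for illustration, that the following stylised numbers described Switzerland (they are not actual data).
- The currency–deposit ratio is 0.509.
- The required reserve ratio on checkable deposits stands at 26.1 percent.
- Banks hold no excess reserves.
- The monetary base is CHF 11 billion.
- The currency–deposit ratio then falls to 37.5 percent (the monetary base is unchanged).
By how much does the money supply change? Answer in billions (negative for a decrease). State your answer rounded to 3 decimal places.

Initially m₁ = (1 + 0.509) / (0.261 + 0.509) ≈ 1.959740, so M₁ = 1.959740 × 11 ≈ 21.5571 billion.
After the change m₂ = (1 + 0.375) / (0.261 + 0.375) ≈ 2.161950, so M₂ = 2.161950 × 11 ≈ 23.7814 billion.
ΔM = M₂ − M₁ = 23.7814 − 21.5571 = 2.2243 billion.

CHF 2.224 billion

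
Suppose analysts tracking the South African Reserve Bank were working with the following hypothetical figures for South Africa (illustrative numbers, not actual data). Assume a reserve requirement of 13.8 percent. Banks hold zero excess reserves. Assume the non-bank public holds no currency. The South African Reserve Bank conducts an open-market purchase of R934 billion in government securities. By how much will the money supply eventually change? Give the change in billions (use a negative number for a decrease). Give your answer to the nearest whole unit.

The simple money multiplier is m = 1/rr = 1/0.138 ≈ 7.2464.
An open-market purchase increases the monetary base by 934 billion, so ΔM = m × ΔMB = 7.2464 × 934 = 6768.1376 billion.

R6768 billion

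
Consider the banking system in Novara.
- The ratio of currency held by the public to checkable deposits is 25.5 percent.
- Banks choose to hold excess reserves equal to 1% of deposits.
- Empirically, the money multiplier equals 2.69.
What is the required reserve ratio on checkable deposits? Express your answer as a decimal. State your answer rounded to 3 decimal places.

0.202

Using m = 2.69. Since m = (1 + c)/(c + rr + e), the denominator satisfies c + rr + e = (1 + c)/m = (1 + 0.255) / 2.69 ≈ 0.466543.
With c = 0.255 and e = 0.01, the required reserve ratio on checkable deposits is 0.466543 − 0.255 − 0.01 = 0.201543.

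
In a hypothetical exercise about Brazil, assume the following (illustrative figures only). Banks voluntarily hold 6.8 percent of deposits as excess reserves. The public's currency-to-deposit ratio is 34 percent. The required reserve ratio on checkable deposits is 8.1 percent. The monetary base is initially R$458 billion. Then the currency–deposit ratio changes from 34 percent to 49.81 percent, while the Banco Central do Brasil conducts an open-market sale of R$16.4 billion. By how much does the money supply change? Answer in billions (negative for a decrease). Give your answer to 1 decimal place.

Before: m₁ = (1 + 0.34) / (0.081 + 0.068 + 0.34) ≈ 2.74029, MB₁ = 458, so M₁ = 2.74029 × 458 ≈ 1255.0528 billion.
After: m₂ = (1 + 0.4981) / (0.081 + 0.068 + 0.4981) ≈ 2.31510, MB₂ = 458 − 16.4 = 441.6, so M₂ = 2.31510 × 441.6 ≈ 1022.3482 billion.
ΔM = M₂ − M₁ = 1022.3482 − 1255.0528 = -232.7046 billion.

-232.7 billion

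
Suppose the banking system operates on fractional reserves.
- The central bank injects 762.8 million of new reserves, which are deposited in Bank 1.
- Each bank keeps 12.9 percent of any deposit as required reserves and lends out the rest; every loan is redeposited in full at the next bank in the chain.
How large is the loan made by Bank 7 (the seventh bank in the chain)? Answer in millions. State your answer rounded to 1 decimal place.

Each bank lends a fraction (1 − rr) = 0.8710 of the deposit it receives, so Bank 7 receives 762.8·0.8710^6 and lends 762.8·0.8710^7 ≈ 290.0933 million.

290.1 million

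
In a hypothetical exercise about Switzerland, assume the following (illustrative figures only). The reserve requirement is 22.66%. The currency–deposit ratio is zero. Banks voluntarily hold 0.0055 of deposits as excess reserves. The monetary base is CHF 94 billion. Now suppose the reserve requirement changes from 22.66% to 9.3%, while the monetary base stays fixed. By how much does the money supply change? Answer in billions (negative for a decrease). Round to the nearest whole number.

Initially m₁ = 1 / (0.2266 + 0.0055) ≈ 4.3085, so M₁ = 4.3085 × 94 = 404.999 billion.
After the change m₂ = 1 / (0.093 + 0.0055) ≈ 10.1523, so M₂ = 10.1523 × 94 = 954.3162 billion.
ΔM = M₂ − M₁ = 954.3162 − 404.999 = 549.3172 billion.

CHF 549 billion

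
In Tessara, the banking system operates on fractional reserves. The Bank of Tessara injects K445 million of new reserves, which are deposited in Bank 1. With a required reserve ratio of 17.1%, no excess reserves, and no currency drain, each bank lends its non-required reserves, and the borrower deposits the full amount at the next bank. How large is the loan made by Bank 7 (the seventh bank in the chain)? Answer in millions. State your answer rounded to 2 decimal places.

K119.74 million

Each bank lends a fraction (1 − rr) = 0.8290 of the deposit it receives, so Bank 7 receives 445·0.8290^6 and lends 445·0.8290^7 ≈ 119.7407 million.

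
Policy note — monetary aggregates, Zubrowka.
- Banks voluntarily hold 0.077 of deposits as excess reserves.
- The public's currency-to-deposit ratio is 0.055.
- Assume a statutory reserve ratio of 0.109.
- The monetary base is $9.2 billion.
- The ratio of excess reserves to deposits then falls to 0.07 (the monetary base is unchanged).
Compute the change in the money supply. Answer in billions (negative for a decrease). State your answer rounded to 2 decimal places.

$1.20 billion

Initially m₁ = (1 + 0.055) / (0.109 + 0.077 + 0.055) ≈ 4.3776, so M₁ = 4.3776 × 9.2 ≈ 40.2739 billion.
After the change m₂ = (1 + 0.055) / (0.109 + 0.07 + 0.055) ≈ 4.5085, so M₂ = 4.5085 × 9.2 = 41.4782 billion.
ΔM = M₂ − M₁ = 41.4782 − 40.2739 = 1.2043 billion.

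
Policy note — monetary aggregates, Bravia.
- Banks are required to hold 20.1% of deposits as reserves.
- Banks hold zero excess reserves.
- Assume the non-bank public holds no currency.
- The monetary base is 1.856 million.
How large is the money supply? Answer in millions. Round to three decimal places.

9.234 million

With no currency drain or excess reserves, the money multiplier is m = 1/rr = 1/0.201 ≈ 4.97512.
Money supply M = m × MB = 4.97512 × 1.856 ≈ 9.2338 million.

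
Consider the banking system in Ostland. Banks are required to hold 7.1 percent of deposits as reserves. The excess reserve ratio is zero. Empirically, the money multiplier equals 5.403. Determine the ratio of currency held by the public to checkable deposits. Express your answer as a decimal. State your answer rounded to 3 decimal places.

0.140

Using m = 5.403. From m = (1 + c)/(c + rr + e), rearranging gives 1 + c = m·(c + rr + e), so c·(1 − m) = m·(rr + e) − 1.
Hence c = [m·(rr + e) − 1]/(1 − m) = [5.403 × (0.071 + 0) − 1] / (1 − 5.403) ≈ 0.139993.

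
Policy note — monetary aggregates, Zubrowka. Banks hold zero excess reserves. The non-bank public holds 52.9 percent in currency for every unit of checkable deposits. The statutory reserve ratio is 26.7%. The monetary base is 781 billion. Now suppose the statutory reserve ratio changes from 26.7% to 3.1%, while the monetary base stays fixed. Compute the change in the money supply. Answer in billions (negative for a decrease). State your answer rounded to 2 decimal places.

Initially m₁ = (1 + 0.529) / (0.267 + 0.529) ≈ 1.920854, so M₁ = 1.920854 × 781 ≈ 1500.187 billion.
After the change m₂ = (1 + 0.529) / (0.031 + 0.529) ≈ 2.730357, so M₂ = 2.730357 × 781 ≈ 2132.4088 billion.
ΔM = M₂ − M₁ = 2132.4088 − 1500.187 = 632.2218 billion.

632.22 billion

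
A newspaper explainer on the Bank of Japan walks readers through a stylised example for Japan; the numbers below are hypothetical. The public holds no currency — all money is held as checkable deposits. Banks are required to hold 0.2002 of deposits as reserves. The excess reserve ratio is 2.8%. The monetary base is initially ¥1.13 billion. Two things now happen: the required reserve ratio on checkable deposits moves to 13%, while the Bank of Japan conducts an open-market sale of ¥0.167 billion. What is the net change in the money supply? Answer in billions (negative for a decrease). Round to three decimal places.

¥1.143 billion

Before: m₁ = 1 / (0.2002 + 0.028) ≈ 4.38212, MB₁ = 1.13, so M₁ = 4.38212 × 1.13 ≈ 4.9518 billion.
After: m₂ = 1 / (0.13 + 0.028) ≈ 6.32911, MB₂ = 1.13 − 0.167 = 0.963, so M₂ = 6.32911 × 0.963 ≈ 6.0949 billion.
ΔM = M₂ − M₁ = 6.0949 − 4.9518 = 1.1431 billion.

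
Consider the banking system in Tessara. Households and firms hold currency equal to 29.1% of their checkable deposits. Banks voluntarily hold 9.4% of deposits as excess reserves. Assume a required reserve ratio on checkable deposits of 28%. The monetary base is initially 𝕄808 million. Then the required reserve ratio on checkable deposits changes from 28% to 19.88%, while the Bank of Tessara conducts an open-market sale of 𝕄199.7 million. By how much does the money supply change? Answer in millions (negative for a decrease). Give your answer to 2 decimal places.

-223.43 million

Before: m₁ = (1 + 0.291) / (0.28 + 0.094 + 0.291) ≈ 1.941353, MB₁ = 808, so M₁ = 1.941353 × 808 ≈ 1568.6132 million.
After: m₂ = (1 + 0.291) / (0.1988 + 0.094 + 0.291) ≈ 2.211374, MB₂ = 808 − 199.7 = 608.3, so M₂ = 2.211374 × 608.3 ≈ 1345.1788 million.
ΔM = M₂ − M₁ = 1345.1788 − 1568.6132 = -223.4344 million.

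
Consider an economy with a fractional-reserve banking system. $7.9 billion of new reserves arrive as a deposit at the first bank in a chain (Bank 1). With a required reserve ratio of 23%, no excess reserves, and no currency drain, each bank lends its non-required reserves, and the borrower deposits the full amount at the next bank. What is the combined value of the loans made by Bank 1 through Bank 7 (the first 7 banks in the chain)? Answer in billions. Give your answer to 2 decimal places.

Bank i lends (1 − rr)^i of the original deposit: Bank 1 lends 7.9·0.7700 = 6.0830, Bank 2 lends 7.9·0.7700² ≈ 4.6839, and so on.
Summing a geometric series: total = 7.9·[0.7700·(1 − 0.7700^7) / (1 − 0.7700)] ≈ 22.2033 billion.

$22.20 billion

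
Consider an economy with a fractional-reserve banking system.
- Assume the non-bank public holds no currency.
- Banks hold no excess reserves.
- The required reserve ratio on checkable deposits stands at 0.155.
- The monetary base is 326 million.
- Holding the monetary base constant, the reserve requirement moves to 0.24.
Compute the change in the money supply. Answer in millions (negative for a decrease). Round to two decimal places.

-744.89 million

Initially m₁ = 1 / (0.155) ≈ 6.451613, so M₁ = 6.451613 × 326 ≈ 2103.2258 million.
After the change m₂ = 1 / (0.24) ≈ 4.166667, so M₂ = 4.166667 × 326 ≈ 1358.3334 million.
ΔM = M₂ − M₁ = 1358.3334 − 2103.2258 = -744.8924 million.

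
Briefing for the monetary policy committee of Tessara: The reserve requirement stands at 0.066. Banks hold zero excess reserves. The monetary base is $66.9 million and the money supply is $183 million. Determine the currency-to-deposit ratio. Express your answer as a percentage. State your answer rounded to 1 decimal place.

Using m = M/MB = 183/66.9 ≈ 2.735426. From m = (1 + c)/(c + rr + e), rearranging gives 1 + c = m·(c + rr + e), so c·(1 − m) = m·(rr + e) − 1.
Hence c = [m·(rr + e) − 1]/(1 − m) = [2.735426 × (0.066 + 0) − 1] / (1 − 2.735426) ≈ 0.472196.

47.2%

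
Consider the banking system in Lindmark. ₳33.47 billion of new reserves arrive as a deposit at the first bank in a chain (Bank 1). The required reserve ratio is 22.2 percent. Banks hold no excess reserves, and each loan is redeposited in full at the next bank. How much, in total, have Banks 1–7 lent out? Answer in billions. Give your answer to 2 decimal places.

₳97.06 billion

Bank i lends (1 − rr)^i of the original deposit: Bank 1 lends 33.47·0.7780 ≈ 26.0397, Bank 2 lends 33.47·0.7780² ≈ 20.2589, and so on.
Summing a geometric series: total = 33.47·[0.7780·(1 − 0.7780^7) / (1 − 0.7780)] ≈ 97.0591 billion.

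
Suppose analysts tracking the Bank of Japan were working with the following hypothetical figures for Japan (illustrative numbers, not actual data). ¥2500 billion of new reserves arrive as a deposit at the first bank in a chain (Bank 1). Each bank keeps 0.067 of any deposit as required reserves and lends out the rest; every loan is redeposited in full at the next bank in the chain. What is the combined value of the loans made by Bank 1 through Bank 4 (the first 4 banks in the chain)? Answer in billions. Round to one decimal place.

¥8433.5 billion

Bank i lends (1 − rr)^i of the original deposit: Bank 1 lends 2500·0.9330 = 2332.5000, Bank 2 lends 2500·0.9330² = 2176.2225, and so on.
Summing a geometric series: total = 2500·[0.9330·(1 − 0.9330^4) / (1 − 0.9330)] ≈ 8433.5158 billion.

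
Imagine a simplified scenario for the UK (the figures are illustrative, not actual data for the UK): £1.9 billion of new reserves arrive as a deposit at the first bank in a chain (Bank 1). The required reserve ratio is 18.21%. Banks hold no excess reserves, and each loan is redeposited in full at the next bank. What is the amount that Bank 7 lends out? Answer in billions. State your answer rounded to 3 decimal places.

Each bank lends a fraction (1 − rr) = 0.8179 of the deposit it receives, so Bank 7 receives 1.9·0.8179^6 and lends 1.9·0.8179^7 ≈ 0.4652 billion.

£0.465 billion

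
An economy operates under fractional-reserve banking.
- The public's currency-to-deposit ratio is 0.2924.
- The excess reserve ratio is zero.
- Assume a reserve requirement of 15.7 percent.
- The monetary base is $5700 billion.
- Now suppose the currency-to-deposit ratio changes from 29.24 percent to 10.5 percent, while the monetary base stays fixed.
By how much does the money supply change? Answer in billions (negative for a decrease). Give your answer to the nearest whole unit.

Initially m₁ = (1 + 0.2924) / (0.157 + 0.2924) ≈ 2.87583, so M₁ = 2.87583 × 5700 = 16392.231 billion.
After the change m₂ = (1 + 0.105) / (0.157 + 0.105) ≈ 4.21756, so M₂ = 4.21756 × 5700 = 24040.092 billion.
ΔM = M₂ − M₁ = 24040.092 − 16392.231 = 7647.861 billion.

$7648 billion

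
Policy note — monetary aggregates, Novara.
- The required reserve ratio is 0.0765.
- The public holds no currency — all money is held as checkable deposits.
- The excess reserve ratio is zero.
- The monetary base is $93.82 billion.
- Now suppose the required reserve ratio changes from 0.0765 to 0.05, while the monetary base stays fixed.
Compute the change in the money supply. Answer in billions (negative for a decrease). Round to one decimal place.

$650.0 billion

Initially m₁ = 1 / (0.0765) ≈ 13.0719, so M₁ = 13.0719 × 93.82 ≈ 1226.4057 billion.
After the change m₂ = 1 / (0.05) = 20, so M₂ = 20 × 93.82 = 1876.4 billion.
ΔM = M₂ − M₁ = 1876.4 − 1226.4057 = 649.9943 billion.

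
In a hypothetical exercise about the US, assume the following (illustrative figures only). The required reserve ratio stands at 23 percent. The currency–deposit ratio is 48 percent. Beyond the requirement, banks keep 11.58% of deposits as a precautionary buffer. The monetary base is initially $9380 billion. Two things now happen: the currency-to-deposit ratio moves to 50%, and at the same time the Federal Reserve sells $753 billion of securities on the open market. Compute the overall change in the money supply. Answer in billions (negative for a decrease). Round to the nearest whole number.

Before: m₁ = (1 + 0.48) / (0.23 + 0.1158 + 0.48) ≈ 1.79220, MB₁ = 9380, so M₁ = 1.79220 × 9380 = 16810.836 billion.
After: m₂ = (1 + 0.5) / (0.23 + 0.1158 + 0.5) ≈ 1.77347, MB₂ = 9380 − 753 = 8627, so M₂ = 1.77347 × 8627 ≈ 15299.7257 billion.
ΔM = M₂ − M₁ = 15299.7257 − 16810.836 = -1511.1103 billion.

-1511 billion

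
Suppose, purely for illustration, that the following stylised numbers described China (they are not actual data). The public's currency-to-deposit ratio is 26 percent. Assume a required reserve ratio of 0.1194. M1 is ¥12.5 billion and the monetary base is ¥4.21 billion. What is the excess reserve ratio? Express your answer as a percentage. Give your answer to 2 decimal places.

Using m = M/MB = 12.5/4.21 ≈ 2.969121. Since m = (1 + c)/(c + rr + e), the denominator satisfies c + rr + e = (1 + c)/m = (1 + 0.26) / 2.969121 ≈ 0.424368.
With c = 0.26 and rr = 0.1194, the excess reserve ratio is 0.424368 − 0.26 − 0.1194 = 0.044968.

4.50%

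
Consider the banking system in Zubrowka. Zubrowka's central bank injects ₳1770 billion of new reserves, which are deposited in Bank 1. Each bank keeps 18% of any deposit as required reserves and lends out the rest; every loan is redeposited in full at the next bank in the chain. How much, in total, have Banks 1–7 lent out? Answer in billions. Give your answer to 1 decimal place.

Bank i lends (1 − rr)^i of the original deposit: Bank 1 lends 1770·0.8200 = 1451.4000, Bank 2 lends 1770·0.8200² = 1190.1480, and so on.
Summing a geometric series: total = 1770·[0.8200·(1 − 0.8200^7) / (1 − 0.8200)] ≈ 6053.2615 billion.

₳6053.3 billion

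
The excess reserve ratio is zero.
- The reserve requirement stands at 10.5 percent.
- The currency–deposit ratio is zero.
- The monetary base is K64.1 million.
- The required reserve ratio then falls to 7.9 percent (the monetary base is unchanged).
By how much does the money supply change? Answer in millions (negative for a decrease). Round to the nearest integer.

Initially m₁ = 1 / (0.105) ≈ 9.5238, so M₁ = 9.5238 × 64.1 ≈ 610.4756 million.
After the change m₂ = 1 / (0.079) ≈ 12.6582, so M₂ = 12.6582 × 64.1 ≈ 811.3906 million.
ΔM = M₂ − M₁ = 811.3906 − 610.4756 = 200.915 million.

K201 million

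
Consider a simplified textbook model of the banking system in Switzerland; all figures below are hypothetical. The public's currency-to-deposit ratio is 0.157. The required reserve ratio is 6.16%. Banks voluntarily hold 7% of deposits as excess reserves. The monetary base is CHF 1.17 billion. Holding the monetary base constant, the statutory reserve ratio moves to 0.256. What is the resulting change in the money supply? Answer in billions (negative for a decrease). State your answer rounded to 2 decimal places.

-1.89 billion

Initially m₁ = (1 + 0.157) / (0.0616 + 0.07 + 0.157) ≈ 4.0090, so M₁ = 4.0090 × 1.17 ≈ 4.6905 billion.
After the change m₂ = (1 + 0.157) / (0.256 + 0.07 + 0.157) ≈ 2.3954, so M₂ = 2.3954 × 1.17 ≈ 2.8026 billion.
ΔM = M₂ − M₁ = 2.8026 − 4.6905 = -1.8879 billion.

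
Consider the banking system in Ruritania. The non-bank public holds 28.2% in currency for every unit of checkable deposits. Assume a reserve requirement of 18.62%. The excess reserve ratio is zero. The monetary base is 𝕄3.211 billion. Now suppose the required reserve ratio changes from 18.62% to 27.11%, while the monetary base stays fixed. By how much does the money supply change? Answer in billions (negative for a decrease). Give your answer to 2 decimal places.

-1.35 billion

Initially m₁ = (1 + 0.282) / (0.1862 + 0.282) ≈ 2.7381, so M₁ = 2.7381 × 3.211 ≈ 8.792 billion.
After the change m₂ = (1 + 0.282) / (0.2711 + 0.282) ≈ 2.3178, so M₂ = 2.3178 × 3.211 ≈ 7.4425 billion.
ΔM = M₂ − M₁ = 7.4425 − 8.792 = -1.3495 billion.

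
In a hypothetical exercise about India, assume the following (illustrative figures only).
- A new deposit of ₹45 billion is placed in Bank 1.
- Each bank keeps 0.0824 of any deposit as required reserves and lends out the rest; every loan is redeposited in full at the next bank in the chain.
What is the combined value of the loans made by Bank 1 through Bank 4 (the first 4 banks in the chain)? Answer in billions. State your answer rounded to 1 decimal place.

₹145.9 billion

Bank i lends (1 − rr)^i of the original deposit: Bank 1 lends 45·0.9176 = 41.2920, Bank 2 lends 45·0.9176² ≈ 37.8895, and so on.
Summing a geometric series: total = 45·[0.9176·(1 − 0.9176^4) / (1 − 0.9176)] ≈ 145.8516 billion.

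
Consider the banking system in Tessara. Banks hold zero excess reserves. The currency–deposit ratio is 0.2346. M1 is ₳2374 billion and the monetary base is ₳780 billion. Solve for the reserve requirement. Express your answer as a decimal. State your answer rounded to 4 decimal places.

Using m = M/MB = 2374/780 ≈ 3.043590. Since m = (1 + c)/(c + rr + e), the denominator satisfies c + rr + e = (1 + c)/m = (1 + 0.2346) / 3.043590 ≈ 0.405639.
With c = 0.2346 and e = 0, the reserve requirement is 0.405639 − 0.2346 − 0 = 0.171039.

0.1710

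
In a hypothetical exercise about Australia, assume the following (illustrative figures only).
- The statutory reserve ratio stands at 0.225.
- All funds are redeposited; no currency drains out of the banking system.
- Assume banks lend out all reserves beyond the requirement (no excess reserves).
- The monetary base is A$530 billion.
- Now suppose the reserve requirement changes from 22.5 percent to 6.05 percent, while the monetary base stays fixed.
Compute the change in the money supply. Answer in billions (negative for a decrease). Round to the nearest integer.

Initially m₁ = 1 / (0.225) ≈ 4.4444, so M₁ = 4.4444 × 530 = 2355.532 billion.
After the change m₂ = 1 / (0.0605) ≈ 16.5289, so M₂ = 16.5289 × 530 = 8760.317 billion.
ΔM = M₂ − M₁ = 8760.317 − 2355.532 = 6404.785 billion.

A$6405 billion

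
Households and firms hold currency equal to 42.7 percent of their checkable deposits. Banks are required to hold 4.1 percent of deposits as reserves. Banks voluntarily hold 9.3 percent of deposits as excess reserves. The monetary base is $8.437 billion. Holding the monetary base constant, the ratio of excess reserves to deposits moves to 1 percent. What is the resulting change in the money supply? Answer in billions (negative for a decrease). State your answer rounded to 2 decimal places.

$3.73 billion

Initially m₁ = (1 + 0.427) / (0.041 + 0.093 + 0.427) ≈ 2.5437, so M₁ = 2.5437 × 8.437 ≈ 21.4612 billion.
After the change m₂ = (1 + 0.427) / (0.041 + 0.01 + 0.427) ≈ 2.9854, so M₂ = 2.9854 × 8.437 ≈ 25.1878 billion.
ΔM = M₂ − M₁ = 25.1878 − 21.4612 = 3.7266 billion.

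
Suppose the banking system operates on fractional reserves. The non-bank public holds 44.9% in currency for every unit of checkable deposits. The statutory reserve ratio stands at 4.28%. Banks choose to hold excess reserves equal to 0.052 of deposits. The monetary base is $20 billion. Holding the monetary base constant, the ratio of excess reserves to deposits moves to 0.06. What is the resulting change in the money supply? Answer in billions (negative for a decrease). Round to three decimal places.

-0.773 billion

Initially m₁ = (1 + 0.449) / (0.0428 + 0.052 + 0.449) ≈ 2.664583, so M₁ = 2.664583 × 20 ≈ 53.2917 billion.
After the change m₂ = (1 + 0.449) / (0.0428 + 0.06 + 0.449) ≈ 2.625951, so M₂ = 2.625951 × 20 ≈ 52.519 billion.
ΔM = M₂ − M₁ = 52.519 − 53.2917 = -0.7727 billion.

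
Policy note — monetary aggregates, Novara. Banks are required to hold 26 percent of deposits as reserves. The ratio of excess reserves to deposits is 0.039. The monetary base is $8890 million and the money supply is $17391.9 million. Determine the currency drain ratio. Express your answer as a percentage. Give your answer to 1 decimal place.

43.4%

Using m = M/MB = 17391.9/8890 ≈ 1.956344. From m = (1 + c)/(c + rr + e), rearranging gives 1 + c = m·(c + rr + e), so c·(1 − m) = m·(rr + e) − 1.
Hence c = [m·(rr + e) − 1]/(1 − m) = [1.956344 × (0.26 + 0.039) − 1] / (1 − 1.956344) ≈ 0.434000.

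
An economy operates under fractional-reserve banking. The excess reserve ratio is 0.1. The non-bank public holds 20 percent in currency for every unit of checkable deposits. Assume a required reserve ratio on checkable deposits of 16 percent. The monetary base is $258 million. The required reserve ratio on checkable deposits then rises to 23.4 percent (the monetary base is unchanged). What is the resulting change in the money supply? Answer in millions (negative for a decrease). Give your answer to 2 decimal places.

-93.27 million

Initially m₁ = (1 + 0.2) / (0.16 + 0.1 + 0.2) ≈ 2.608696, so M₁ = 2.608696 × 258 ≈ 673.0436 million.
After the change m₂ = (1 + 0.2) / (0.234 + 0.1 + 0.2) ≈ 2.247191, so M₂ = 2.247191 × 258 ≈ 579.7753 million.
ΔM = M₂ − M₁ = 579.7753 − 673.0436 = -93.2683 million.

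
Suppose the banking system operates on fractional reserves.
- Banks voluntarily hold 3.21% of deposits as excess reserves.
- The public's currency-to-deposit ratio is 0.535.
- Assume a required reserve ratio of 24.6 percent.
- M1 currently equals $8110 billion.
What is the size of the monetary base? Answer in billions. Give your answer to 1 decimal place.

$4295.9 billion

The money multiplier is m = (1 + c) / (rr + e + c) = (1 + 0.535) / (0.246 + 0.0321 + 0.535) ≈ 1.887837.
MB = M / m = 8110 / 1.887837 ≈ 4295.9217 billion.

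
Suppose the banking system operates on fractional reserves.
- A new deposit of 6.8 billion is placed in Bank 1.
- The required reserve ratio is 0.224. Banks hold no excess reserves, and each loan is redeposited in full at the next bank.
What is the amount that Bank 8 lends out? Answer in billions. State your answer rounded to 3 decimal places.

Each bank lends a fraction (1 − rr) = 0.7760 of the deposit it receives, so Bank 8 receives 6.8·0.7760^7 and lends 6.8·0.7760^8 ≈ 0.8941 billion.

0.894 billion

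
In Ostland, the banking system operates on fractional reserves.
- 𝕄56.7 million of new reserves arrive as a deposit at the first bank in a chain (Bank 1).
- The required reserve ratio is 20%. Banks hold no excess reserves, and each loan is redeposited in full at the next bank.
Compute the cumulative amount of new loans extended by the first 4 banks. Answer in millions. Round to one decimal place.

Bank i lends (1 − rr)^i of the original deposit: Bank 1 lends 56.7·0.8000 = 45.3600, Bank 2 lends 56.7·0.8000² = 36.2880, and so on.
Summing a geometric series: total = 56.7·[0.8000·(1 − 0.8000^4) / (1 − 0.8000)] ≈ 133.9027 million.

𝕄133.9 million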